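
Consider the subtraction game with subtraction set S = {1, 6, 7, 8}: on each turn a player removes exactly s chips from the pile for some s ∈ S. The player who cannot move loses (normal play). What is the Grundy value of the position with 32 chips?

2

n :  0  1  2  3  4  5  6  7  8  9 10 11 12 13 14 15 16 17 18 19 20 21 22 23 24 25 26 27 28 29 30 31 32
G :  0  1  0  1  0  1  2  3  2  3  2  3  4  0  1  0  1  0  1  2  3  2  3  2  3  4  0  1  0  1  0  1  2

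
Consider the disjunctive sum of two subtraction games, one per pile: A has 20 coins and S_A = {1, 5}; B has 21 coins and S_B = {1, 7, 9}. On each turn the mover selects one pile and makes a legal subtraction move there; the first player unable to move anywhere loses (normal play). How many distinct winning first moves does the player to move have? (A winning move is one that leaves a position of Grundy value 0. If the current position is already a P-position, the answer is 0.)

5

Pile A, S = {1, 5}:
n :  0  1  2  3  4  5  6  7  8  9 10 11 12 13 14 15 16 17 18 19 20
G :  0  1  0  1  0  1  0  1  0  1  0  1  0  1  0  1  0  1  0  1  0
G_A(20) = 0.
Pile B, S = {1, 7, 9}:
n :  0  1  2  3  4  5  6  7  8  9 10 11 12 13 14 15 16 17 18 19 20 21
G :  0  1  0  1  0  1  0  1  0  1  0  1  0  1  0  1  0  1  0  1  0  1
G_B(21) = 1.
Combined Grundy value = 0 ⊕ 1 = 1.
A winning move leaves total XOR = 0, i.e. changes one component's Grundy value g to g ⊕ X where X is the current total.
Pile A: need g' = 0⊕1 = 1. Options: 20−1→G=1, 20−5→G=1. Hits: 2.
Pile B: need g' = 1⊕1 = 0. Options: 21−1→G=0, 21−7→G=0, 21−9→G=0. Hits: 3.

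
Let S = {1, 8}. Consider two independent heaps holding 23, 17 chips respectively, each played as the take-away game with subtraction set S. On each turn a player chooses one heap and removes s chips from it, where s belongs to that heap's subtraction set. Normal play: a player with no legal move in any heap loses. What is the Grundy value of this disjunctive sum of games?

3

All heaps use S = {1, 8}:
G(0) = 0
G(1) = mex{0} = 1
G(2) = mex{1} = 0
G(3) = mex{0} = 1
G(4) = mex{1} = 0
G(5) = mex{0} = 1
G(6) = mex{1} = 0
G(7) = mex{0} = 1
G(8) = mex{1,0} = 2
G(9) = mex{2,1} = 0
G(10) = mex{0,0} = 1
G(11) = mex{1,1} = 0
G(12) = mex{0,0} = 1
G(13) = mex{1,1} = 0
G(14) = mex{0,0} = 1
G(15) = mex{1,1} = 0
G(16) = mex{0,2} = 1
G(17) = mex{1,0} = 2
G(18) = mex{2,1} = 0
G(19) = mex{0,0} = 1
G(20) = mex{1,1} = 0
G(21) = mex{0,0} = 1
G(22) = mex{1,1} = 0
G(23) = mex{0,0} = 1
Heap A: G(23) = 1.
Heap B: G(17) = 2.
Combined Grundy value = 1 ⊕ 2 = 3.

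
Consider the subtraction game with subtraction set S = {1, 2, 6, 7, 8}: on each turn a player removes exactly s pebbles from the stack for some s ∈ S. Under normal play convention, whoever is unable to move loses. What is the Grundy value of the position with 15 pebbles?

G(0) = 0
G(1) = mex{0} = 1
G(2) = mex{1,0} = 2
G(3) = mex{2,1} = 0
G(4) = mex{0,2} = 1
G(5) = mex{1,0} = 2
G(6) = mex{2,1,0} = 3
G(7) = mex{3,2,1,0} = 4
G(8) = mex{4,3,2,1,0} = 5
G(9) = mex{5,4,0,2,1} = 3
G(10) = mex{3,5,1,0,2} = 4
G(11) = mex{4,3,2,1,0} = 5
G(12) = mex{5,4,3,2,1} = 0
G(13) = mex{0,5,4,3,2} = 1
G(14) = mex{1,0,5,4,3} = 2
G(15) = mex{2,1,3,5,4} = 0

0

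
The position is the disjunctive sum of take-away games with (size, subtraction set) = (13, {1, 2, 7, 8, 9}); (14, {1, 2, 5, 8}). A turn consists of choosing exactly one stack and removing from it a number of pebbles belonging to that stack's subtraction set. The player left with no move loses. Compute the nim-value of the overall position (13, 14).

Stack A, S = {1, 2, 7, 8, 9}:
n :  0  1  2  3  4  5  6  7  8  9 10 11 12 13
G :  0  1  2  0  1  2  0  1  2  3  4  5  3  4
G_A(13) = 4.
Stack B, S = {1, 2, 5, 8}:
n :  0  1  2  3  4  5  6  7  8  9 10 11 12 13 14
G :  0  1  2  0  1  2  0  1  2  0  1  2  0  1  2
G_B(14) = 2.
Combined Grundy value = 4 ⊕ 2 = 6.

6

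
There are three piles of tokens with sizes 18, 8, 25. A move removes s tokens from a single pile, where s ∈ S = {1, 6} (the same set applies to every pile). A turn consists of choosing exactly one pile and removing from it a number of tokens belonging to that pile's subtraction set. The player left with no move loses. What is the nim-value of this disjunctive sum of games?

All piles use S = {1, 6}:
G(0) = 0
G(1) = mex{0} = 1
G(2) = mex{1} = 0
G(3) = mex{0} = 1
G(4) = mex{1} = 0
G(5) = mex{0} = 1
G(6) = mex{1,0} = 2
G(7) = mex{2,1} = 0
G(8) = mex{0,0} = 1
G(9) = mex{1,1} = 0
G(10) = mex{0,0} = 1
G(11) = mex{1,1} = 0
G(12) = mex{0,2} = 1
G(13) = mex{1,0} = 2
G(14) = mex{2,1} = 0
G(15) = mex{0,0} = 1
G(16) = mex{1,1} = 0
G(17) = mex{0,0} = 1
G(18) = mex{1,1} = 0
G(19) = mex{0,2} = 1
G(20) = mex{1,0} = 2
G(21) = mex{2,1} = 0
G(22) = mex{0,0} = 1
G(23) = mex{1,1} = 0
G(24) = mex{0,0} = 1
G(25) = mex{1,1} = 0
Pile A: G(18) = 0.
Pile B: G(8) = 1.
Pile C: G(25) = 0.
Combined Grundy value = 0 ⊕ 1 ⊕ 0 = 1.

1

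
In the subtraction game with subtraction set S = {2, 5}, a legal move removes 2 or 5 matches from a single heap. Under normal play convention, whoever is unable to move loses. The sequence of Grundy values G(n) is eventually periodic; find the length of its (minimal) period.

n :  0  1  2  3  4  5  6  7  8  9 10 11 12 13 14 15
G :  0  0  1  1  0  2  1  0  0  1  1  0  2  1  0  0
G(n+7) = G(n) holds for n = 0,…,4 (a full window of length max(S) = 5), so the sequence is purely periodic with period 7.

7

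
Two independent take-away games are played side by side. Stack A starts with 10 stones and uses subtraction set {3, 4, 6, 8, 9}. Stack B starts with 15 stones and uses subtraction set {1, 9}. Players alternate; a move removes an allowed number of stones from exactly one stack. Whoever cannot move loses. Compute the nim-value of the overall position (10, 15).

Stack A, S = {3, 4, 6, 8, 9}:
G(0) = 0
G(1) = mex{} = 0
G(2) = mex{} = 0
G(3) = mex{0} = 1
G(4) = mex{0,0} = 1
G(5) = mex{0,0} = 1
G(6) = mex{1,0,0} = 2
G(7) = mex{1,1,0} = 2
G(8) = mex{1,1,0,0} = 2
G(9) = mex{2,1,1,0,0} = 3
G(10) = mex{2,2,1,0,0} = 3
G_A(10) = 3.
Stack B, S = {1, 9}:
G(0) = 0
G(1) = mex{0} = 1
G(2) = mex{1} = 0
G(3) = mex{0} = 1
G(4) = mex{1} = 0
G(5) = mex{0} = 1
G(6) = mex{1} = 0
G(7) = mex{0} = 1
G(8) = mex{1} = 0
G(9) = mex{0,0} = 1
G(10) = mex{1,1} = 0
G(11) = mex{0,0} = 1
G(12) = mex{1,1} = 0
G(13) = mex{0,0} = 1
G(14) = mex{1,1} = 0
G(15) = mex{0,0} = 1
G_B(15) = 1.
Combined Grundy value = 3 ⊕ 1 = 2.

2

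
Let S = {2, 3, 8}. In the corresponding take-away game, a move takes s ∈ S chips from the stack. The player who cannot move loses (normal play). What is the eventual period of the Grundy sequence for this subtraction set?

G(0) = 0
G(1) = mex{} = 0
G(2) = mex{0} = 1
G(3) = mex{0,0} = 1
G(4) = mex{1,0} = 2
G(5) = mex{1,1} = 0
G(6) = mex{2,1} = 0
G(7) = mex{0,2} = 1
G(8) = mex{0,0,0} = 1
G(9) = mex{1,0,0} = 2
G(10) = mex{1,1,1} = 0
G(11) = mex{2,1,1} = 0
G(12) = mex{0,2,2} = 1
G(13) = mex{0,0,0} = 1
G(14) = mex{1,0,0} = 2
G(n+5) = G(n) holds for n = 0,…,7 (a full window of length max(S) = 8), so the sequence is purely periodic with period 5.

5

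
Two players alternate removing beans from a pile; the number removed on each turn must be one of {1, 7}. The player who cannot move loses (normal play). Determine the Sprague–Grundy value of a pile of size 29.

1

G(0) = 0
G(1) = mex{0} = 1
G(2) = mex{1} = 0
G(3) = mex{0} = 1
G(4) = mex{1} = 0
G(5) = mex{0} = 1
G(6) = mex{1} = 0
G(7) = mex{0,0} = 1
G(8) = mex{1,1} = 0
G(9) = mex{0,0} = 1
G(10) = mex{1,1} = 0
G(11) = mex{0,0} = 1
G(12) = mex{1,1} = 0
G(13) = mex{0,0} = 1
G(14) = mex{1,1} = 0
G(15) = mex{0,0} = 1
G(16) = mex{1,1} = 0
G(17) = mex{0,0} = 1
G(18) = mex{1,1} = 0
G(19) = mex{0,0} = 1
G(20) = mex{1,1} = 0
G(21) = mex{0,0} = 1
G(22) = mex{1,1} = 0
G(23) = mex{0,0} = 1
G(24) = mex{1,1} = 0
G(25) = mex{0,0} = 1
G(26) = mex{1,1} = 0
G(27) = mex{0,0} = 1
G(28) = mex{1,1} = 0
G(29) = mex{0,0} = 1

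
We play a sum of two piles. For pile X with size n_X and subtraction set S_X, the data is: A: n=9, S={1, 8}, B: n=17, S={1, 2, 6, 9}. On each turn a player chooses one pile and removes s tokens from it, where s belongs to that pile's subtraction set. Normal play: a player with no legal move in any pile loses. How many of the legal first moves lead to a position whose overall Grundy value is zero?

0

Pile A, S = {1, 8}:
G(0) = 0
G(1) = mex{0} = 1
G(2) = mex{1} = 0
G(3) = mex{0} = 1
G(4) = mex{1} = 0
G(5) = mex{0} = 1
G(6) = mex{1} = 0
G(7) = mex{0} = 1
G(8) = mex{1,0} = 2
G(9) = mex{2,1} = 0
G_A(9) = 0.
Pile B, S = {1, 2, 6, 9}:
n :  0  1  2  3  4  5  6  7  8  9 10 11 12 13 14 15 16 17
G :  0  1  2  0  1  2  3  0  1  2  0  1  2  3  0  1  2  0
G_B(17) = 0.
Combined Grundy value = 0 ⊕ 0 = 0.
A winning move leaves total XOR = 0, i.e. changes one component's Grundy value g to g ⊕ X where X is the current total.
Pile A: target g' = 0⊕0 = 0, but every legal move changes the Grundy value (mex property), so 0 moves.
Pile B: target g' = 0⊕0 = 0, but every legal move changes the Grundy value (mex property), so 0 moves.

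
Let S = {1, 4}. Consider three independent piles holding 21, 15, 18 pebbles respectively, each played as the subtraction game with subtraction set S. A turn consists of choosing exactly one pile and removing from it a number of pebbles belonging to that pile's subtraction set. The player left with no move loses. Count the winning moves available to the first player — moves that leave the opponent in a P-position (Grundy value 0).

All piles use S = {1, 4}:
G(0) = 0
G(1) = mex{0} = 1
G(2) = mex{1} = 0
G(3) = mex{0} = 1
G(4) = mex{1,0} = 2
G(5) = mex{2,1} = 0
G(6) = mex{0,0} = 1
G(7) = mex{1,1} = 0
G(8) = mex{0,2} = 1
G(9) = mex{1,0} = 2
G(10) = mex{2,1} = 0
G(11) = mex{0,0} = 1
G(12) = mex{1,1} = 0
G(13) = mex{0,2} = 1
G(14) = mex{1,0} = 2
G(15) = mex{2,1} = 0
G(16) = mex{0,0} = 1
G(17) = mex{1,1} = 0
G(18) = mex{0,2} = 1
G(19) = mex{1,0} = 2
G(20) = mex{2,1} = 0
G(21) = mex{0,0} = 1
Pile A: G(21) = 1.
Pile B: G(15) = 0.
Pile C: G(18) = 1.
Combined Grundy value = 1 ⊕ 0 ⊕ 1 = 0.
A winning move leaves total XOR = 0, i.e. changes one component's Grundy value g to g ⊕ X where X is the current total.
Pile A: target g' = 1⊕0 = 1, but every legal move changes the Grundy value (mex property), so 0 moves.
Pile B: target g' = 0⊕0 = 0, but every legal move changes the Grundy value (mex property), so 0 moves.
Pile C: target g' = 1⊕0 = 1, but every legal move changes the Grundy value (mex property), so 0 moves.

0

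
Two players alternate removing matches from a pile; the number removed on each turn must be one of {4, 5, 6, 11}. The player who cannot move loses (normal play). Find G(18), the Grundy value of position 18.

0

G(0) = 0
G(1) = mex{} = 0
G(2) = mex{} = 0
G(3) = mex{} = 0
G(4) = mex{0} = 1
G(5) = mex{0,0} = 1
G(6) = mex{0,0,0} = 1
G(7) = mex{0,0,0} = 1
G(8) = mex{1,0,0} = 2
G(9) = mex{1,1,0} = 2
G(10) = mex{1,1,1} = 0
G(11) = mex{1,1,1,0} = 2
G(12) = mex{2,1,1,0} = 3
G(13) = mex{2,2,1,0} = 3
G(14) = mex{0,2,2,0} = 1
G(15) = mex{2,0,2,1} = 3
G(16) = mex{3,2,0,1} = 4
G(17) = mex{3,3,2,1} = 0
G(18) = mex{1,3,3,1} = 0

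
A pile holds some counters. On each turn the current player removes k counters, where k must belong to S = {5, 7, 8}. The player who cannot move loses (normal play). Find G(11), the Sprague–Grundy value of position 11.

n :  0  1  2  3  4  5  6  7  8  9 10 11
G :  0  0  0  0  0  1  1  1  1  1  2  2

2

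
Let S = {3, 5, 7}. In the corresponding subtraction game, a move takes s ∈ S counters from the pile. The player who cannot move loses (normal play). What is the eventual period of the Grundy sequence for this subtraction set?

10

G(0) = 0
G(1) = mex{} = 0
G(2) = mex{} = 0
G(3) = mex{0} = 1
G(4) = mex{0} = 1
G(5) = mex{0,0} = 1
G(6) = mex{1,0} = 2
G(7) = mex{1,0,0} = 2
G(8) = mex{1,1,0} = 2
G(9) = mex{2,1,0} = 3
G(10) = mex{2,1,1} = 0
G(11) = mex{2,2,1} = 0
G(12) = mex{3,2,1} = 0
G(13) = mex{0,2,2} = 1
G(14) = mex{0,3,2} = 1
G(15) = mex{0,0,2} = 1
G(16) = mex{1,0,3} = 2
G(17) = mex{1,0,0} = 2
G(18) = mex{1,1,0} = 2
G(19) = mex{2,1,0} = 3
G(20) = mex{2,1,1} = 0
G(21) = mex{2,2,1} = 0
G(n+10) = G(n) holds for n = 0,…,6 (a full window of length max(S) = 7), so the sequence is purely periodic with period 10.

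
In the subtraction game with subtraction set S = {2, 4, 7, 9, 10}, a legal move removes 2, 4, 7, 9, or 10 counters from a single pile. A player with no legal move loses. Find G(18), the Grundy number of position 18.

0

G(0) = 0
G(1) = mex{} = 0
G(2) = mex{0} = 1
G(3) = mex{0} = 1
G(4) = mex{1,0} = 2
G(5) = mex{1,0} = 2
G(6) = mex{2,1} = 0
G(7) = mex{2,1,0} = 3
G(8) = mex{0,2,0} = 1
G(9) = mex{3,2,1,0} = 4
G(10) = mex{1,0,1,0,0} = 2
G(11) = mex{4,3,2,1,0} = 5
G(12) = mex{2,1,2,1,1} = 0
G(13) = mex{5,4,0,2,1} = 3
G(14) = mex{0,2,3,2,2} = 1
G(15) = mex{3,5,1,0,2} = 4
G(16) = mex{1,0,4,3,0} = 2
G(17) = mex{4,3,2,1,3} = 0
G(18) = mex{2,1,5,4,1} = 0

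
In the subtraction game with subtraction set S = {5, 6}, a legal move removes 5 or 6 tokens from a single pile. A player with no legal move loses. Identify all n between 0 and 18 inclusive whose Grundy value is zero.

0, 1, 2, 3, 4, 11, 12, 13, 14, 15

G(0) = 0
G(1) = mex{} = 0
G(2) = mex{} = 0
G(3) = mex{} = 0
G(4) = mex{} = 0
G(5) = mex{0} = 1
G(6) = mex{0,0} = 1
G(7) = mex{0,0} = 1
G(8) = mex{0,0} = 1
G(9) = mex{0,0} = 1
G(10) = mex{1,0} = 2
G(11) = mex{1,1} = 0
G(12) = mex{1,1} = 0
G(13) = mex{1,1} = 0
G(14) = mex{1,1} = 0
G(15) = mex{2,1} = 0
G(16) = mex{0,2} = 1
G(17) = mex{0,0} = 1
G(18) = mex{0,0} = 1
P-positions are exactly the n with G(n) = 0.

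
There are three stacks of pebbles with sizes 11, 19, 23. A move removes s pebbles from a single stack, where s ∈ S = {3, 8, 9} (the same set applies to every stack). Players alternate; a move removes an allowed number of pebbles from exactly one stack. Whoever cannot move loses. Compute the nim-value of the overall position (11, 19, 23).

3

All stacks use S = {3, 8, 9}:
G(0) = 0
G(1) = mex{} = 0
G(2) = mex{} = 0
G(3) = mex{0} = 1
G(4) = mex{0} = 1
G(5) = mex{0} = 1
G(6) = mex{1} = 0
G(7) = mex{1} = 0
G(8) = mex{1,0} = 2
G(9) = mex{0,0,0} = 1
G(10) = mex{0,0,0} = 1
G(11) = mex{2,1,0} = 3
G(12) = mex{1,1,1} = 0
G(13) = mex{1,1,1} = 0
G(14) = mex{3,0,1} = 2
G(15) = mex{0,0,0} = 1
G(16) = mex{0,2,0} = 1
G(17) = mex{2,1,2} = 0
G(18) = mex{1,1,1} = 0
G(19) = mex{1,3,1} = 0
G(20) = mex{0,0,3} = 1
G(21) = mex{0,0,0} = 1
G(22) = mex{0,2,0} = 1
G(23) = mex{1,1,2} = 0
Stack A: G(11) = 3.
Stack B: G(19) = 0.
Stack C: G(23) = 0.
Combined Grundy value = 3 ⊕ 0 ⊕ 0 = 3.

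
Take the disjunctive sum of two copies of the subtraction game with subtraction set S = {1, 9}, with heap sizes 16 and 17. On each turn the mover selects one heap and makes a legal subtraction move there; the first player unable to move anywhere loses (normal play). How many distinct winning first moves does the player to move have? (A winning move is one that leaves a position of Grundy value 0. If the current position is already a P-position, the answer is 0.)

All heaps use S = {1, 9}:
G(0) = 0
G(1) = mex{0} = 1
G(2) = mex{1} = 0
G(3) = mex{0} = 1
G(4) = mex{1} = 0
G(5) = mex{0} = 1
G(6) = mex{1} = 0
G(7) = mex{0} = 1
G(8) = mex{1} = 0
G(9) = mex{0,0} = 1
G(10) = mex{1,1} = 0
G(11) = mex{0,0} = 1
G(12) = mex{1,1} = 0
G(13) = mex{0,0} = 1
G(14) = mex{1,1} = 0
G(15) = mex{0,0} = 1
G(16) = mex{1,1} = 0
G(17) = mex{0,0} = 1
Heap A: G(16) = 0.
Heap B: G(17) = 1.
Combined Grundy value = 0 ⊕ 1 = 1.
A winning move leaves total XOR = 0, i.e. changes one component's Grundy value g to g ⊕ X where X is the current total.
Heap A: need g' = 0⊕1 = 1. Options: 16−1→G=1, 16−9→G=1. Hits: 2.
Heap B: need g' = 1⊕1 = 0. Options: 17−1→G=0, 17−9→G=0. Hits: 2.

4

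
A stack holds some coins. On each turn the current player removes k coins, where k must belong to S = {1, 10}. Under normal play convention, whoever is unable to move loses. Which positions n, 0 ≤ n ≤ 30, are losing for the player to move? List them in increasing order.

0, 2, 4, 6, 8, 11, 13, 15, 17, 19, 22, 24, 26, 28, 30

G(0) = 0
G(1) = mex{0} = 1
G(2) = mex{1} = 0
G(3) = mex{0} = 1
G(4) = mex{1} = 0
G(5) = mex{0} = 1
G(6) = mex{1} = 0
G(7) = mex{0} = 1
G(8) = mex{1} = 0
G(9) = mex{0} = 1
G(10) = mex{1,0} = 2
G(11) = mex{2,1} = 0
G(12) = mex{0,0} = 1
G(13) = mex{1,1} = 0
G(14) = mex{0,0} = 1
G(15) = mex{1,1} = 0
G(16) = mex{0,0} = 1
G(17) = mex{1,1} = 0
G(18) = mex{0,0} = 1
G(19) = mex{1,1} = 0
G(20) = mex{0,2} = 1
G(21) = mex{1,0} = 2
G(22) = mex{2,1} = 0
G(23) = mex{0,0} = 1
G(24) = mex{1,1} = 0
G(25) = mex{0,0} = 1
G(26) = mex{1,1} = 0
G(27) = mex{0,0} = 1
G(28) = mex{1,1} = 0
G(29) = mex{0,0} = 1
G(30) = mex{1,1} = 0
P-positions are exactly the n with G(n) = 0.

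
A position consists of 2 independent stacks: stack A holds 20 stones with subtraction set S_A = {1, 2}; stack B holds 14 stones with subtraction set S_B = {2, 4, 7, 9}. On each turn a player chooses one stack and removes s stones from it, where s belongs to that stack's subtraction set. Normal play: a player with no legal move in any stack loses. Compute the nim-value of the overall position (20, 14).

3

Stack A, S = {1, 2}:
G(0) = 0
G(1) = mex{0} = 1
G(2) = mex{1,0} = 2
G(3) = mex{2,1} = 0
G(4) = mex{0,2} = 1
G(5) = mex{1,0} = 2
G(6) = mex{2,1} = 0
G(7) = mex{0,2} = 1
G(8) = mex{1,0} = 2
G(9) = mex{2,1} = 0
G(10) = mex{0,2} = 1
G(11) = mex{1,0} = 2
G(12) = mex{2,1} = 0
G(13) = mex{0,2} = 1
G(14) = mex{1,0} = 2
G(15) = mex{2,1} = 0
G(16) = mex{0,2} = 1
G(17) = mex{1,0} = 2
G(18) = mex{2,1} = 0
G(19) = mex{0,2} = 1
G(20) = mex{1,0} = 2
G_A(20) = 2.
Stack B, S = {2, 4, 7, 9}:
n :  0  1  2  3  4  5  6  7  8  9 10 11 12 13 14
G :  0  0  1  1  2  2  0  3  1  4  2  0  0  1  1
G_B(14) = 1.
Combined Grundy value = 2 ⊕ 1 = 3.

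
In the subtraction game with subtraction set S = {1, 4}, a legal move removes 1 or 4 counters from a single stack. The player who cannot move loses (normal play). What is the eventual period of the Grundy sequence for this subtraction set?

G(0) = 0
G(1) = mex{0} = 1
G(2) = mex{1} = 0
G(3) = mex{0} = 1
G(4) = mex{1,0} = 2
G(5) = mex{2,1} = 0
G(6) = mex{0,0} = 1
G(7) = mex{1,1} = 0
G(8) = mex{0,2} = 1
G(9) = mex{1,0} = 2
G(10) = mex{2,1} = 0
G(11) = mex{0,0} = 1
G(12) = mex{1,1} = 0
G(13) = mex{0,2} = 1
G(14) = mex{1,0} = 2
G(n+5) = G(n) holds for n = 0,…,3 (a full window of length max(S) = 4), so the sequence is purely periodic with period 5.

5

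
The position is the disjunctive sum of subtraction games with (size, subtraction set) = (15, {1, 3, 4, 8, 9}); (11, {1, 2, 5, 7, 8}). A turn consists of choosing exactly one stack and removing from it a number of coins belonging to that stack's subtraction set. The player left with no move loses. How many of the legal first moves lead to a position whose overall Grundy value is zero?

Stack A, S = {1, 3, 4, 8, 9}:
G(0) = 0
G(1) = mex{0} = 1
G(2) = mex{1} = 0
G(3) = mex{0,0} = 1
G(4) = mex{1,1,0} = 2
G(5) = mex{2,0,1} = 3
G(6) = mex{3,1,0} = 2
G(7) = mex{2,2,1} = 0
G(8) = mex{0,3,2,0} = 1
G(9) = mex{1,2,3,1,0} = 4
G(10) = mex{4,0,2,0,1} = 3
G(11) = mex{3,1,0,1,0} = 2
G(12) = mex{2,4,1,2,1} = 0
G(13) = mex{0,3,4,3,2} = 1
G(14) = mex{1,2,3,2,3} = 0
G(15) = mex{0,0,2,0,2} = 1
G_A(15) = 1.
Stack B, S = {1, 2, 5, 7, 8}:
G(0) = 0
G(1) = mex{0} = 1
G(2) = mex{1,0} = 2
G(3) = mex{2,1} = 0
G(4) = mex{0,2} = 1
G(5) = mex{1,0,0} = 2
G(6) = mex{2,1,1} = 0
G(7) = mex{0,2,2,0} = 1
G(8) = mex{1,0,0,1,0} = 2
G(9) = mex{2,1,1,2,1} = 0
G(10) = mex{0,2,2,0,2} = 1
G(11) = mex{1,0,0,1,0} = 2
G_B(11) = 2.
Combined Grundy value = 1 ⊕ 2 = 3.
A winning move leaves total XOR = 0, i.e. changes one component's Grundy value g to g ⊕ X where X is the current total.
Stack A: need g' = 1⊕3 = 2. Options: 15−1→G=0, 15−3→G=0, 15−4→G=2, 15−8→G=0, 15−9→G=2. Hits: 2.
Stack B: need g' = 2⊕3 = 1. Options: 11−1→G=1, 11−2→G=0, 11−5→G=0, 11−7→G=1, 11−8→G=0. Hits: 2.

4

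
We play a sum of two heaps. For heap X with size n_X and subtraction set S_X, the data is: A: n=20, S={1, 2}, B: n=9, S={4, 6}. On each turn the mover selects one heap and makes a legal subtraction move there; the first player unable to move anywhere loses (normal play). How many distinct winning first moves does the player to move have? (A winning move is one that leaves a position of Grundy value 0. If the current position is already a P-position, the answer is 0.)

0

Heap A, S = {1, 2}:
n :  0  1  2  3  4  5  6  7  8  9 10 11 12 13 14 15 16 17 18 19 20
G :  0  1  2  0  1  2  0  1  2  0  1  2  0  1  2  0  1  2  0  1  2
G_A(20) = 2.
Heap B, S = {4, 6}:
G(0) = 0
G(1) = mex{} = 0
G(2) = mex{} = 0
G(3) = mex{} = 0
G(4) = mex{0} = 1
G(5) = mex{0} = 1
G(6) = mex{0,0} = 1
G(7) = mex{0,0} = 1
G(8) = mex{1,0} = 2
G(9) = mex{1,0} = 2
G_B(9) = 2.
Combined Grundy value = 2 ⊕ 2 = 0.
A winning move leaves total XOR = 0, i.e. changes one component's Grundy value g to g ⊕ X where X is the current total.
Heap A: target g' = 2⊕0 = 2, but every legal move changes the Grundy value (mex property), so 0 moves.
Heap B: target g' = 2⊕0 = 2, but every legal move changes the Grundy value (mex property), so 0 moves.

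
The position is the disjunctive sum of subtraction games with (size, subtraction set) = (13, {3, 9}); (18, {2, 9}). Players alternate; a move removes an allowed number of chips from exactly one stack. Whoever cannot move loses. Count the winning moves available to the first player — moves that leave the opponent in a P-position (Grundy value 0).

3

Stack A, S = {3, 9}:
n :  0  1  2  3  4  5  6  7  8  9 10 11 12 13
G :  0  0  0  1  1  1  0  0  0  1  1  1  0  0
G_A(13) = 0.
Stack B, S = {2, 9}:
n :  0  1  2  3  4  5  6  7  8  9 10 11 12 13 14 15 16 17 18
G :  0  0  1  1  0  0  1  1  0  2  1  0  0  1  1  0  0  1  1
G_B(18) = 1.
Combined Grundy value = 0 ⊕ 1 = 1.
A winning move leaves total XOR = 0, i.e. changes one component's Grundy value g to g ⊕ X where X is the current total.
Stack A: need g' = 0⊕1 = 1. Options: 13−3→G=1, 13−9→G=1. Hits: 2.
Stack B: need g' = 1⊕1 = 0. Options: 18−2→G=0, 18−9→G=2. Hits: 1.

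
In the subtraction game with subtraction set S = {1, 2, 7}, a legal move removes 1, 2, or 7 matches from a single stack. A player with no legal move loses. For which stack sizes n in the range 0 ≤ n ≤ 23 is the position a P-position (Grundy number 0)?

0, 3, 6, 9, 12, 15, 18, 21

G(0) = 0
G(1) = mex{0} = 1
G(2) = mex{1,0} = 2
G(3) = mex{2,1} = 0
G(4) = mex{0,2} = 1
G(5) = mex{1,0} = 2
G(6) = mex{2,1} = 0
G(7) = mex{0,2,0} = 1
G(8) = mex{1,0,1} = 2
G(9) = mex{2,1,2} = 0
G(10) = mex{0,2,0} = 1
G(11) = mex{1,0,1} = 2
G(12) = mex{2,1,2} = 0
G(13) = mex{0,2,0} = 1
G(14) = mex{1,0,1} = 2
G(15) = mex{2,1,2} = 0
G(16) = mex{0,2,0} = 1
G(17) = mex{1,0,1} = 2
G(18) = mex{2,1,2} = 0
G(19) = mex{0,2,0} = 1
G(20) = mex{1,0,1} = 2
G(21) = mex{2,1,2} = 0
G(22) = mex{0,2,0} = 1
G(23) = mex{1,0,1} = 2
P-positions are exactly the n with G(n) = 0.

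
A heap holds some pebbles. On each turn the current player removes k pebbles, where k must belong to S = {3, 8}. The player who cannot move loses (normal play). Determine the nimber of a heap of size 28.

0

G(0) = 0
G(1) = mex{} = 0
G(2) = mex{} = 0
G(3) = mex{0} = 1
G(4) = mex{0} = 1
G(5) = mex{0} = 1
G(6) = mex{1} = 0
G(7) = mex{1} = 0
G(8) = mex{1,0} = 2
G(9) = mex{0,0} = 1
G(10) = mex{0,0} = 1
G(11) = mex{2,1} = 0
G(12) = mex{1,1} = 0
G(13) = mex{1,1} = 0
G(14) = mex{0,0} = 1
G(15) = mex{0,0} = 1
G(16) = mex{0,2} = 1
G(17) = mex{1,1} = 0
G(18) = mex{1,1} = 0
G(19) = mex{1,0} = 2
G(20) = mex{0,0} = 1
G(21) = mex{0,0} = 1
G(22) = mex{2,1} = 0
G(23) = mex{1,1} = 0
G(24) = mex{1,1} = 0
G(25) = mex{0,0} = 1
G(26) = mex{0,0} = 1
G(27) = mex{0,2} = 1
G(28) = mex{1,1} = 0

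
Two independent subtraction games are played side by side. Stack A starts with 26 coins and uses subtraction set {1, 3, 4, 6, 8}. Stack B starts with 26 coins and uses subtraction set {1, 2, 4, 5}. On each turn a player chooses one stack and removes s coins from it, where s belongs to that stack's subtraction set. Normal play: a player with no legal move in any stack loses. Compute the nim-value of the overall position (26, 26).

Stack A, S = {1, 3, 4, 6, 8}:
n :  0  1  2  3  4  5  6  7  8  9 10 11 12 13 14 15 16 17 18 19 20 21 22 23 24 25 26
G :  0  1  0  1  2  3  2  0  1  0  1  2  3  2  0  1  0  1  2  3  2  0  1  0  1  2  3
G_A(26) = 3.
Stack B, S = {1, 2, 4, 5}:
G(0) = 0
G(1) = mex{0} = 1
G(2) = mex{1,0} = 2
G(3) = mex{2,1} = 0
G(4) = mex{0,2,0} = 1
G(5) = mex{1,0,1,0} = 2
G(6) = mex{2,1,2,1} = 0
G(7) = mex{0,2,0,2} = 1
G(8) = mex{1,0,1,0} = 2
G(9) = mex{2,1,2,1} = 0
G(10) = mex{0,2,0,2} = 1
G(11) = mex{1,0,1,0} = 2
G(12) = mex{2,1,2,1} = 0
G(13) = mex{0,2,0,2} = 1
G(14) = mex{1,0,1,0} = 2
G(15) = mex{2,1,2,1} = 0
G(16) = mex{0,2,0,2} = 1
G(17) = mex{1,0,1,0} = 2
G(18) = mex{2,1,2,1} = 0
G(19) = mex{0,2,0,2} = 1
G(20) = mex{1,0,1,0} = 2
G(21) = mex{2,1,2,1} = 0
G(22) = mex{0,2,0,2} = 1
G(23) = mex{1,0,1,0} = 2
G(24) = mex{2,1,2,1} = 0
G(25) = mex{0,2,0,2} = 1
G(26) = mex{1,0,1,0} = 2
G_B(26) = 2.
Combined Grundy value = 3 ⊕ 2 = 1.

1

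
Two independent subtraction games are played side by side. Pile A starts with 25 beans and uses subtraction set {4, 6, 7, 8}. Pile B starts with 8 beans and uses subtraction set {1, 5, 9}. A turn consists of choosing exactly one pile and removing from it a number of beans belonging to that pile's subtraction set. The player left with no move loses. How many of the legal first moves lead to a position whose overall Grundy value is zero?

Pile A, S = {4, 6, 7, 8}:
n :  0  1  2  3  4  5  6  7  8  9 10 11 12 13 14 15 16 17 18 19 20 21 22 23 24 25
G :  0  0  0  0  1  1  1  1  2  2  2  2  0  0  0  0  1  1  1  1  2  2  2  2  0  0
G_A(25) = 0.
Pile B, S = {1, 5, 9}:
G(0) = 0
G(1) = mex{0} = 1
G(2) = mex{1} = 0
G(3) = mex{0} = 1
G(4) = mex{1} = 0
G(5) = mex{0,0} = 1
G(6) = mex{1,1} = 0
G(7) = mex{0,0} = 1
G(8) = mex{1,1} = 0
G_B(8) = 0.
Combined Grundy value = 0 ⊕ 0 = 0.
A winning move leaves total XOR = 0, i.e. changes one component's Grundy value g to g ⊕ X where X is the current total.
Pile A: target g' = 0⊕0 = 0, but every legal move changes the Grundy value (mex property), so 0 moves.
Pile B: target g' = 0⊕0 = 0, but every legal move changes the Grundy value (mex property), so 0 moves.

0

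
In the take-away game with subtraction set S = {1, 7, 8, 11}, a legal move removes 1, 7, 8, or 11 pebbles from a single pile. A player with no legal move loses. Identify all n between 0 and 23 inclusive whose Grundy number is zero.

n :  0  1  2  3  4  5  6  7  8  9 10 11 12 13 14 15 16 17 18 19 20 21 22 23
G :  0  1  0  1  0  1  0  1  2  3  2  3  2  3  2  3  0  1  0  1  0  1  0  1
P-positions are exactly the n with G(n) = 0.

0, 2, 4, 6, 16, 18, 20, 22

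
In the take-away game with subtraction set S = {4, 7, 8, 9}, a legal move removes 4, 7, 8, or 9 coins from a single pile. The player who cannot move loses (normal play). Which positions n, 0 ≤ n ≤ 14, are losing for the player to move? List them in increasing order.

G(0) = 0
G(1) = mex{} = 0
G(2) = mex{} = 0
G(3) = mex{} = 0
G(4) = mex{0} = 1
G(5) = mex{0} = 1
G(6) = mex{0} = 1
G(7) = mex{0,0} = 1
G(8) = mex{1,0,0} = 2
G(9) = mex{1,0,0,0} = 2
G(10) = mex{1,0,0,0} = 2
G(11) = mex{1,1,0,0} = 2
G(12) = mex{2,1,1,0} = 3
G(13) = mex{2,1,1,1} = 0
G(14) = mex{2,1,1,1} = 0
P-positions are exactly the n with G(n) = 0.

0, 1, 2, 3, 13, 14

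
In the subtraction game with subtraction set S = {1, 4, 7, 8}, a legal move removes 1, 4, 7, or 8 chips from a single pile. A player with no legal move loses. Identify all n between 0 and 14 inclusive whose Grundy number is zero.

0, 2, 5, 11, 14

n :  0  1  2  3  4  5  6  7  8  9 10 11 12 13 14
G :  0  1  0  1  2  0  1  2  3  2  3  0  1  3  0
P-positions are exactly the n with G(n) = 0.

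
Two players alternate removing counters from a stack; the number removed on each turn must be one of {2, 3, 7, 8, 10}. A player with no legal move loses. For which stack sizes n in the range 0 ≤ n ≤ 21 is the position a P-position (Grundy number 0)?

G(0) = 0
G(1) = mex{} = 0
G(2) = mex{0} = 1
G(3) = mex{0,0} = 1
G(4) = mex{1,0} = 2
G(5) = mex{1,1} = 0
G(6) = mex{2,1} = 0
G(7) = mex{0,2,0} = 1
G(8) = mex{0,0,0,0} = 1
G(9) = mex{1,0,1,0} = 2
G(10) = mex{1,1,1,1,0} = 2
G(11) = mex{2,1,2,1,0} = 3
G(12) = mex{2,2,0,2,1} = 3
G(13) = mex{3,2,0,0,1} = 4
G(14) = mex{3,3,1,0,2} = 4
G(15) = mex{4,3,1,1,0} = 2
G(16) = mex{4,4,2,1,0} = 3
G(17) = mex{2,4,2,2,1} = 0
G(18) = mex{3,2,3,2,1} = 0
G(19) = mex{0,3,3,3,2} = 1
G(20) = mex{0,0,4,3,2} = 1
G(21) = mex{1,0,4,4,3} = 2
P-positions are exactly the n with G(n) = 0.

0, 1, 5, 6, 17, 18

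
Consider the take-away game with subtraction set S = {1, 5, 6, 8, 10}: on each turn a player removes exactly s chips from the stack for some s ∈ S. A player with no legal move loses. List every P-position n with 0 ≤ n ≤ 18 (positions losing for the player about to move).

0, 2, 4, 11, 13, 15

G(0) = 0
G(1) = mex{0} = 1
G(2) = mex{1} = 0
G(3) = mex{0} = 1
G(4) = mex{1} = 0
G(5) = mex{0,0} = 1
G(6) = mex{1,1,0} = 2
G(7) = mex{2,0,1} = 3
G(8) = mex{3,1,0,0} = 2
G(9) = mex{2,0,1,1} = 3
G(10) = mex{3,1,0,0,0} = 2
G(11) = mex{2,2,1,1,1} = 0
G(12) = mex{0,3,2,0,0} = 1
G(13) = mex{1,2,3,1,1} = 0
G(14) = mex{0,3,2,2,0} = 1
G(15) = mex{1,2,3,3,1} = 0
G(16) = mex{0,0,2,2,2} = 1
G(17) = mex{1,1,0,3,3} = 2
G(18) = mex{2,0,1,2,2} = 3
P-positions are exactly the n with G(n) = 0.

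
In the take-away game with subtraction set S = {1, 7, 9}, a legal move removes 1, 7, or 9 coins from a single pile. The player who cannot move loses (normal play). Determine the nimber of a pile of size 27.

G(0) = 0
G(1) = mex{0} = 1
G(2) = mex{1} = 0
G(3) = mex{0} = 1
G(4) = mex{1} = 0
G(5) = mex{0} = 1
G(6) = mex{1} = 0
G(7) = mex{0,0} = 1
G(8) = mex{1,1} = 0
G(9) = mex{0,0,0} = 1
G(10) = mex{1,1,1} = 0
G(11) = mex{0,0,0} = 1
G(12) = mex{1,1,1} = 0
G(13) = mex{0,0,0} = 1
G(14) = mex{1,1,1} = 0
G(15) = mex{0,0,0} = 1
G(16) = mex{1,1,1} = 0
G(17) = mex{0,0,0} = 1
G(18) = mex{1,1,1} = 0
G(19) = mex{0,0,0} = 1
G(20) = mex{1,1,1} = 0
G(21) = mex{0,0,0} = 1
G(22) = mex{1,1,1} = 0
G(23) = mex{0,0,0} = 1
G(24) = mex{1,1,1} = 0
G(25) = mex{0,0,0} = 1
G(26) = mex{1,1,1} = 0
G(27) = mex{0,0,0} = 1

1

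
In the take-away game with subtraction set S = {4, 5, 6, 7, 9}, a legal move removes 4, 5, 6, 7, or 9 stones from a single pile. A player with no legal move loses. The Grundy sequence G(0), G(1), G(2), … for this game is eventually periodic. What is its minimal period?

13

G(0) = 0
G(1) = mex{} = 0
G(2) = mex{} = 0
G(3) = mex{} = 0
G(4) = mex{0} = 1
G(5) = mex{0,0} = 1
G(6) = mex{0,0,0} = 1
G(7) = mex{0,0,0,0} = 1
G(8) = mex{1,0,0,0} = 2
G(9) = mex{1,1,0,0,0} = 2
G(10) = mex{1,1,1,0,0} = 2
G(11) = mex{1,1,1,1,0} = 2
G(12) = mex{2,1,1,1,0} = 3
G(13) = mex{2,2,1,1,1} = 0
G(14) = mex{2,2,2,1,1} = 0
G(15) = mex{2,2,2,2,1} = 0
G(16) = mex{3,2,2,2,1} = 0
G(17) = mex{0,3,2,2,2} = 1
G(18) = mex{0,0,3,2,2} = 1
G(19) = mex{0,0,0,3,2} = 1
G(20) = mex{0,0,0,0,2} = 1
G(21) = mex{1,0,0,0,3} = 2
G(22) = mex{1,1,0,0,0} = 2
G(23) = mex{1,1,1,0,0} = 2
G(24) = mex{1,1,1,1,0} = 2
G(25) = mex{2,1,1,1,0} = 3
G(26) = mex{2,2,1,1,1} = 0
G(27) = mex{2,2,2,1,1} = 0
G(n+13) = G(n) holds for n = 0,…,8 (a full window of length max(S) = 9), so the sequence is purely periodic with period 13.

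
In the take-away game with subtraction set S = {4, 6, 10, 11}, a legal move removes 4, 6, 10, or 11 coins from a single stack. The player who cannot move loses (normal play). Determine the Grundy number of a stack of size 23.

G(0) = 0
G(1) = mex{} = 0
G(2) = mex{} = 0
G(3) = mex{} = 0
G(4) = mex{0} = 1
G(5) = mex{0} = 1
G(6) = mex{0,0} = 1
G(7) = mex{0,0} = 1
G(8) = mex{1,0} = 2
G(9) = mex{1,0} = 2
G(10) = mex{1,1,0} = 2
G(11) = mex{1,1,0,0} = 2
G(12) = mex{2,1,0,0} = 3
G(13) = mex{2,1,0,0} = 3
G(14) = mex{2,2,1,0} = 3
G(15) = mex{2,2,1,1} = 0
G(16) = mex{3,2,1,1} = 0
G(17) = mex{3,2,1,1} = 0
G(18) = mex{3,3,2,1} = 0
G(19) = mex{0,3,2,2} = 1
G(20) = mex{0,3,2,2} = 1
G(21) = mex{0,0,2,2} = 1
G(22) = mex{0,0,3,2} = 1
G(23) = mex{1,0,3,3} = 2

2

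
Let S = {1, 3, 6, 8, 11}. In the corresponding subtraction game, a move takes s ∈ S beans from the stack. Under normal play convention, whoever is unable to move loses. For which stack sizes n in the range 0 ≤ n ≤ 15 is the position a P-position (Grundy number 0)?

0, 2, 4, 9, 14

G(0) = 0
G(1) = mex{0} = 1
G(2) = mex{1} = 0
G(3) = mex{0,0} = 1
G(4) = mex{1,1} = 0
G(5) = mex{0,0} = 1
G(6) = mex{1,1,0} = 2
G(7) = mex{2,0,1} = 3
G(8) = mex{3,1,0,0} = 2
G(9) = mex{2,2,1,1} = 0
G(10) = mex{0,3,0,0} = 1
G(11) = mex{1,2,1,1,0} = 3
G(12) = mex{3,0,2,0,1} = 4
G(13) = mex{4,1,3,1,0} = 2
G(14) = mex{2,3,2,2,1} = 0
G(15) = mex{0,4,0,3,0} = 1
P-positions are exactly the n with G(n) = 0.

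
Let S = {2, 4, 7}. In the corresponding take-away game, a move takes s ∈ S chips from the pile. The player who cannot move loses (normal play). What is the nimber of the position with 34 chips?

n :  0  1  2  3  4  5  6  7  8  9 10 11 12 13 14 15 16 17 18 19 20 21 22 23 24 25 26 27 28 29 30 31 32 33 34
G :  0  0  1  1  2  2  0  3  1  0  2  1  0  2  1  0  2  1  0  2  1  0  2  1  0  2  1  0  2  1  0  2  1  0  2

2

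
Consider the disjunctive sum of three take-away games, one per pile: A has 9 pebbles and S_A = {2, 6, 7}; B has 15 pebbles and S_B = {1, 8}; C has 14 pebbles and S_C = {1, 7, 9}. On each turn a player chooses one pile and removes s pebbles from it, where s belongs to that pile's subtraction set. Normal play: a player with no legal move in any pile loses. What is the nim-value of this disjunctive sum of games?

0

Pile A, S = {2, 6, 7}:
n : 0 1 2 3 4 5 6 7 8 9
G : 0 0 1 1 0 0 1 1 2 0
G_A(9) = 0.
Pile B, S = {1, 8}:
n :  0  1  2  3  4  5  6  7  8  9 10 11 12 13 14 15
G :  0  1  0  1  0  1  0  1  2  0  1  0  1  0  1  0
G_B(15) = 0.
Pile C, S = {1, 7, 9}:
n :  0  1  2  3  4  5  6  7  8  9 10 11 12 13 14
G :  0  1  0  1  0  1  0  1  0  1  0  1  0  1  0
G_C(14) = 0.
Combined Grundy value = 0 ⊕ 0 ⊕ 0 = 0.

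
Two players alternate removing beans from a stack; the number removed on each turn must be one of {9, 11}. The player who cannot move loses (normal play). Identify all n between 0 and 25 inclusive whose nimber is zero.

G(0) = 0
G(1) = mex{} = 0
G(2) = mex{} = 0
G(3) = mex{} = 0
G(4) = mex{} = 0
G(5) = mex{} = 0
G(6) = mex{} = 0
G(7) = mex{} = 0
G(8) = mex{} = 0
G(9) = mex{0} = 1
G(10) = mex{0} = 1
G(11) = mex{0,0} = 1
G(12) = mex{0,0} = 1
G(13) = mex{0,0} = 1
G(14) = mex{0,0} = 1
G(15) = mex{0,0} = 1
G(16) = mex{0,0} = 1
G(17) = mex{0,0} = 1
G(18) = mex{1,0} = 2
G(19) = mex{1,0} = 2
G(20) = mex{1,1} = 0
G(21) = mex{1,1} = 0
G(22) = mex{1,1} = 0
G(23) = mex{1,1} = 0
G(24) = mex{1,1} = 0
G(25) = mex{1,1} = 0
P-positions are exactly the n with G(n) = 0.

0, 1, 2, 3, 4, 5, 6, 7, 8, 20, 21, 22, 23, 24, 25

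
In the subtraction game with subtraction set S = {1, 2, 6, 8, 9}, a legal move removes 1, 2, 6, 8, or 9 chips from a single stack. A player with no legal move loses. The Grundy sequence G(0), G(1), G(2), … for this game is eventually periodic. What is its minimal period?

7

n :  0  1  2  3  4  5  6  7  8  9 10 11 12 13 14 15 16 17
G :  0  1  2  0  1  2  3  0  1  2  0  1  2  3  0  1  2  0
G(n+7) = G(n) holds for n = 0,…,8 (a full window of length max(S) = 9), so the sequence is purely periodic with period 7.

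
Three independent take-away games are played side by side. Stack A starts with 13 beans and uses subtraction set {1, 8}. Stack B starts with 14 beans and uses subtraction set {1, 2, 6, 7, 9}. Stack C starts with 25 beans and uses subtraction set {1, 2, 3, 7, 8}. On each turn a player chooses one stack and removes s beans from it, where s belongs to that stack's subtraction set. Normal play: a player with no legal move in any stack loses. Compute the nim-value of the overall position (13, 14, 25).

0

Stack A, S = {1, 8}:
n :  0  1  2  3  4  5  6  7  8  9 10 11 12 13
G :  0  1  0  1  0  1  0  1  2  0  1  0  1  0
G_A(13) = 0.
Stack B, S = {1, 2, 6, 7, 9}:
n :  0  1  2  3  4  5  6  7  8  9 10 11 12 13 14
G :  0  1  2  0  1  2  3  4  0  1  2  0  1  2  3
G_B(14) = 3.
Stack C, S = {1, 2, 3, 7, 8}:
n :  0  1  2  3  4  5  6  7  8  9 10 11 12 13 14 15 16 17 18 19 20 21 22 23 24 25
G :  0  1  2  3  0  1  2  3  4  0  1  2  3  0  1  2  3  4  0  1  2  3  0  1  2  3
G_C(25) = 3.
Combined Grundy value = 0 ⊕ 3 ⊕ 3 = 0.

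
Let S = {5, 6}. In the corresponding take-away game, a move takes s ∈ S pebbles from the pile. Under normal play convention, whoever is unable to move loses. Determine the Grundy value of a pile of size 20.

n :  0  1  2  3  4  5  6  7  8  9 10 11 12 13 14 15 16 17 18 19 20
G :  0  0  0  0  0  1  1  1  1  1  2  0  0  0  0  0  1  1  1  1  1

1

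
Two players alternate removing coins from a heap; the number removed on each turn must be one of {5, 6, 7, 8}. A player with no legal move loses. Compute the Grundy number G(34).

1

G(0) = 0
G(1) = mex{} = 0
G(2) = mex{} = 0
G(3) = mex{} = 0
G(4) = mex{} = 0
G(5) = mex{0} = 1
G(6) = mex{0,0} = 1
G(7) = mex{0,0,0} = 1
G(8) = mex{0,0,0,0} = 1
G(9) = mex{0,0,0,0} = 1
G(10) = mex{1,0,0,0} = 2
G(11) = mex{1,1,0,0} = 2
G(12) = mex{1,1,1,0} = 2
G(13) = mex{1,1,1,1} = 0
G(14) = mex{1,1,1,1} = 0
G(15) = mex{2,1,1,1} = 0
G(16) = mex{2,2,1,1} = 0
G(17) = mex{2,2,2,1} = 0
G(18) = mex{0,2,2,2} = 1
G(19) = mex{0,0,2,2} = 1
G(20) = mex{0,0,0,2} = 1
G(21) = mex{0,0,0,0} = 1
G(22) = mex{0,0,0,0} = 1
G(23) = mex{1,0,0,0} = 2
G(24) = mex{1,1,0,0} = 2
G(25) = mex{1,1,1,0} = 2
G(26) = mex{1,1,1,1} = 0
G(27) = mex{1,1,1,1} = 0
G(28) = mex{2,1,1,1} = 0
G(29) = mex{2,2,1,1} = 0
G(30) = mex{2,2,2,1} = 0
G(31) = mex{0,2,2,2} = 1
G(32) = mex{0,0,2,2} = 1
G(33) = mex{0,0,0,2} = 1
G(34) = mex{0,0,0,0} = 1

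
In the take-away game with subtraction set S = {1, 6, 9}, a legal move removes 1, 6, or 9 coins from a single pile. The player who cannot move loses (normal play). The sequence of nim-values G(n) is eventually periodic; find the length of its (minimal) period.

5

n :  0  1  2  3  4  5  6  7  8  9 10 11 12 13 14 15 16 17 18 19 20 21 22 23 24 25 26
G :  0  1  0  1  0  1  2  0  1  2  3  2  0  1  0  1  2  0  1  0  1  2  0  1  0  1  2
From n = 11 onward G(n+5) = G(n); since this holds over max(S) = 9 consecutive positions the period is 5 (pre-period 11).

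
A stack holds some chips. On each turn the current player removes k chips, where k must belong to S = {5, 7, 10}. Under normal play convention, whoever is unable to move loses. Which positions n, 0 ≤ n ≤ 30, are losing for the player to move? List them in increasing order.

0, 1, 2, 3, 4, 15, 16, 17, 18, 19, 30

G(0) = 0
G(1) = mex{} = 0
G(2) = mex{} = 0
G(3) = mex{} = 0
G(4) = mex{} = 0
G(5) = mex{0} = 1
G(6) = mex{0} = 1
G(7) = mex{0,0} = 1
G(8) = mex{0,0} = 1
G(9) = mex{0,0} = 1
G(10) = mex{1,0,0} = 2
G(11) = mex{1,0,0} = 2
G(12) = mex{1,1,0} = 2
G(13) = mex{1,1,0} = 2
G(14) = mex{1,1,0} = 2
G(15) = mex{2,1,1} = 0
G(16) = mex{2,1,1} = 0
G(17) = mex{2,2,1} = 0
G(18) = mex{2,2,1} = 0
G(19) = mex{2,2,1} = 0
G(20) = mex{0,2,2} = 1
G(21) = mex{0,2,2} = 1
G(22) = mex{0,0,2} = 1
G(23) = mex{0,0,2} = 1
G(24) = mex{0,0,2} = 1
G(25) = mex{1,0,0} = 2
G(26) = mex{1,0,0} = 2
G(27) = mex{1,1,0} = 2
G(28) = mex{1,1,0} = 2
G(29) = mex{1,1,0} = 2
G(30) = mex{2,1,1} = 0
P-positions are exactly the n with G(n) = 0.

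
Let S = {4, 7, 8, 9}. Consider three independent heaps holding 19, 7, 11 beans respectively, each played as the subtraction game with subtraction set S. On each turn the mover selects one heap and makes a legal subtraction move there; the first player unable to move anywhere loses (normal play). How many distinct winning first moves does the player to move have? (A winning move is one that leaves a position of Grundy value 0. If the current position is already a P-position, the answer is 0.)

All heaps use S = {4, 7, 8, 9}:
n :  0  1  2  3  4  5  6  7  8  9 10 11 12 13 14 15 16 17 18 19
G :  0  0  0  0  1  1  1  1  2  2  2  2  3  0  0  0  0  1  1  1
Heap A: G(19) = 1.
Heap B: G(7) = 1.
Heap C: G(11) = 2.
Combined Grundy value = 1 ⊕ 1 ⊕ 2 = 2.
A winning move leaves total XOR = 0, i.e. changes one component's Grundy value g to g ⊕ X where X is the current total.
Heap A: need g' = 1⊕2 = 3. Options: 19−4→G=0, 19−7→G=3, 19−8→G=2, 19−9→G=2. Hits: 1.
Heap B: need g' = 1⊕2 = 3. Options: 7−4→G=0, 7−7→G=0. Hits: 0.
Heap C: need g' = 2⊕2 = 0. Options: 11−4→G=1, 11−7→G=1, 11−8→G=0, 11−9→G=0. Hits: 2.

3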